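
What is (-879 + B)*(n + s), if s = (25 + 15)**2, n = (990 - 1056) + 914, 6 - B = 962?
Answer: -4492080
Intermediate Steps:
B = -956 (B = 6 - 1*962 = 6 - 962 = -956)
n = 848 (n = -66 + 914 = 848)
s = 1600 (s = 40**2 = 1600)
(-879 + B)*(n + s) = (-879 - 956)*(848 + 1600) = -1835*2448 = -4492080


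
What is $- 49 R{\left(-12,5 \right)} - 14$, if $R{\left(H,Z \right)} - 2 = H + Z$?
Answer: $231$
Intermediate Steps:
$R{\left(H,Z \right)} = 2 + H + Z$ ($R{\left(H,Z \right)} = 2 + \left(H + Z\right) = 2 + H + Z$)
$- 49 R{\left(-12,5 \right)} - 14 = - 49 \left(2 - 12 + 5\right) - 14 = \left(-49\right) \left(-5\right) - 14 = 245 - 14 = 231$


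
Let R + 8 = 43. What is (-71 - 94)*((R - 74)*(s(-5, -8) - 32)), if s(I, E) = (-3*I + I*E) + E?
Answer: 96525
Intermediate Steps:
R = 35 (R = -8 + 43 = 35)
s(I, E) = E - 3*I + E*I (s(I, E) = (-3*I + E*I) + E = E - 3*I + E*I)
(-71 - 94)*((R - 74)*(s(-5, -8) - 32)) = (-71 - 94)*((35 - 74)*((-8 - 3*(-5) - 8*(-5)) - 32)) = -(-6435)*((-8 + 15 + 40) - 32) = -(-6435)*(47 - 32) = -(-6435)*15 = -165*(-585) = 96525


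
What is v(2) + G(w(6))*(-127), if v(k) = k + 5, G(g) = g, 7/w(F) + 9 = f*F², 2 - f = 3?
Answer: 1204/45 ≈ 26.756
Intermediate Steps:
f = -1 (f = 2 - 1*3 = 2 - 3 = -1)
w(F) = 7/(-9 - F²)
v(k) = 5 + k
v(2) + G(w(6))*(-127) = (5 + 2) - 7/(9 + 6²)*(-127) = 7 - 7/(9 + 36)*(-127) = 7 - 7/45*(-127) = 7 + 889/45 = 1204/45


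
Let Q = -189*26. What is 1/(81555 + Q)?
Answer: 1/76641 ≈ 1.3048e-5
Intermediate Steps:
Q = -4914
1/(81555 + Q) = 1/(81555 - 4914) = 1/76641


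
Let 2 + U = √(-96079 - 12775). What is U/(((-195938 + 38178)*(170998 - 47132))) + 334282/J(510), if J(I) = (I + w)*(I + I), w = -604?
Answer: -4803116208451/1377647561280 - I*√108854/19541100160 ≈ -3.4865 - 1.6884e-8*I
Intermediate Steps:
U = -2 + I*√108854 (U = -2 + √(-96079 - 12775) = -2 + √(-108854) = -2 + I*√108854 ≈ -2.0 + 329.93*I)
J(I) = 2*I*(-604 + I) (J(I) = (I - 604)*(I + I) = (-604 + I)*(2*I) = 2*I*(-604 + I))
U/(((-195938 + 38178)*(170998 - 47132))) + 334282/J(510) = (-2 + I*√108854)/(((-195938 + 38178)*(170998 - 47132))) + 334282/((2*510*(-604 + 510))) = (-2 + I*√108854)/((-157760*123866)) + 334282/((2*510*(-94))) = (-2 + I*√108854)/(-19541100160) + 334282/(-95880) = (-2 + I*√108854)*(-1/19541100160) + 334282*(-1/95880) = (1/9770550080 - I*√108854/19541100160) - 167141/47940 = -4803116208451/1377647561280 - I*√108854/19541100160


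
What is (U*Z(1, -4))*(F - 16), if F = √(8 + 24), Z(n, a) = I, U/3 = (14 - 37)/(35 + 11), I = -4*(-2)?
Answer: 192 - 48*√2 ≈ 124.12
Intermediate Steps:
I = 8
U = -3/2 (U = 3*((14 - 37)/(35 + 11)) = 3*(-23/46) = 3*(-23*1/46) = 3*(-½) = -3/2 ≈ -1.5000)
Z(n, a) = 8
F = 4*√2 (F = √32 = 4*√2 ≈ 5.6569)
(U*Z(1, -4))*(F - 16) = (-3/2*8)*(4*√2 - 16) = -12*(-16 + 4*√2) = 192 - 48*√2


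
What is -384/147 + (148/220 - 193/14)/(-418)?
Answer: -5814761/2253020 ≈ -2.5809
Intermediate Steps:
-384/147 + (148/220 - 193/14)/(-418) = -384*1/147 + (148*(1/220) - 193*1/14)*(-1/418) = -128/49 + (37/55 - 193/14)*(-1/418) = -128/49 - 10097/770*(-1/418) = -128/49 + 10097/321860 = -5814761/2253020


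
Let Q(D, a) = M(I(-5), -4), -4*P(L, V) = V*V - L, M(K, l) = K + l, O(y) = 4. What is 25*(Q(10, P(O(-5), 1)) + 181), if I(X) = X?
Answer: 4300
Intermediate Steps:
P(L, V) = -V²/4 + L/4 (P(L, V) = -(V*V - L)/4 = -(V² - L)/4 = -V²/4 + L/4)
Q(D, a) = -9 (Q(D, a) = -5 - 4 = -9)
25*(Q(10, P(O(-5), 1)) + 181) = 25*(-9 + 181) = 25*172 = 4300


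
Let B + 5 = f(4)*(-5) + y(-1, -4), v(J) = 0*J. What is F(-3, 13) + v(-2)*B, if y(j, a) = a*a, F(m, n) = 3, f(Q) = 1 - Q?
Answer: 3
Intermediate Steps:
v(J) = 0
y(j, a) = a²
B = 26 (B = -5 + ((1 - 1*4)*(-5) + (-4)²) = -5 + ((1 - 4)*(-5) + 16) = -5 + (-3*(-5) + 16) = -5 + (15 + 16) = -5 + 31 = 26)
F(-3, 13) + v(-2)*B = 3 + 0*26 = 3 + 0 = 3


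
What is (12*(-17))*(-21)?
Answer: 4284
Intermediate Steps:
(12*(-17))*(-21) = -204*(-21) = 4284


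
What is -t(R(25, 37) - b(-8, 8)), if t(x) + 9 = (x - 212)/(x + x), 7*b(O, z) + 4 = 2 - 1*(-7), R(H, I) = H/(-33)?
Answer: -5399/85 ≈ -63.518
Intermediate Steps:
R(H, I) = -H/33 (R(H, I) = H*(-1/33) = -H/33)
b(O, z) = 5/7 (b(O, z) = -4/7 + (2 - 1*(-7))/7 = -4/7 + (2 + 7)/7 = -4/7 + (1/7)*9 = -4/7 + 9/7 = 5/7)
t(x) = -9 + (-212 + x)/(2*x) (t(x) = -9 + (x - 212)/(x + x) = -9 + (-212 + x)/((2*x)) = -9 + (-212 + x)*(1/(2*x)) = -9 + (-212 + x)/(2*x))
-t(R(25, 37) - b(-8, 8)) = -(-17/2 - 106/(-1/33*25 - 1*5/7)) = -(-17/2 - 106/(-25/33 - 5/7)) = -(-17/2 - 106/(-340/231)) = -(-17/2 - 106*(-231/340)) = -(-17/2 + 12243/170) = -1*5399/85 = -5399/85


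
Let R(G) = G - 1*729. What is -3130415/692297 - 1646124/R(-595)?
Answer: 283865509342/229150307 ≈ 1238.8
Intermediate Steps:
R(G) = -729 + G (R(G) = G - 729 = -729 + G)
-3130415/692297 - 1646124/R(-595) = -3130415/692297 - 1646124/(-729 - 595) = -3130415*1/692297 - 1646124/(-1324) = -3130415/692297 - 1646124*(-1/1324) = -3130415/692297 + 411531/331 = 283865509342/229150307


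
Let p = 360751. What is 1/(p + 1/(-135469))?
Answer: 135469/48870577218 ≈ 2.7720e-6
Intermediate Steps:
1/(p + 1/(-135469)) = 1/(360751 + 1/(-135469)) = 1/(360751 - 1/135469) = 1/(48870577218/135469) = 135469/48870577218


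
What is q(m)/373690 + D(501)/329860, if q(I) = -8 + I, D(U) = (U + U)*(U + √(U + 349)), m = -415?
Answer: 937267983/616326917 + 501*√34/32986 ≈ 1.6093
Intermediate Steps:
D(U) = 2*U*(U + √(349 + U)) (D(U) = (2*U)*(U + √(349 + U)) = 2*U*(U + √(349 + U)))
q(m)/373690 + D(501)/329860 = (-8 - 415)/373690 + (2*501*(501 + √(349 + 501)))/329860 = -423*1/373690 + (2*501*(501 + √850))*(1/329860) = -423/373690 + (2*501*(501 + 5*√34))*(1/329860) = -423/373690 + (502002 + 5010*√34)*(1/329860) = -423/373690 + (251001/164930 + 501*√34/32986) = 937267983/616326917 + 501*√34/32986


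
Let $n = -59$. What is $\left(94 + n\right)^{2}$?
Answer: $1225$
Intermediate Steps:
$\left(94 + n\right)^{2} = \left(94 - 59\right)^{2} = 35^{2} = 1225$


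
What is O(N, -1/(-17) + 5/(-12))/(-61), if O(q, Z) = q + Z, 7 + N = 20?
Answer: -2579/12444 ≈ -0.20725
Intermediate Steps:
N = 13 (N = -7 + 20 = 13)
O(q, Z) = Z + q
O(N, -1/(-17) + 5/(-12))/(-61) = ((-1/(-17) + 5/(-12)) + 13)/(-61) = -((-1*(-1/17) + 5*(-1/12)) + 13)/61 = -((1/17 - 5/12) + 13)/61 = -(-73/204 + 13)/61 = -1/61*2579/204 = -2579/12444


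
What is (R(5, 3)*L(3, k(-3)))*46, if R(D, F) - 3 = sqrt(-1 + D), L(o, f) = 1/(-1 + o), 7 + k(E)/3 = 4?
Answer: 115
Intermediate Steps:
k(E) = -9 (k(E) = -21 + 3*4 = -21 + 12 = -9)
R(D, F) = 3 + sqrt(-1 + D)
(R(5, 3)*L(3, k(-3)))*46 = ((3 + sqrt(-1 + 5))/(-1 + 3))*46 = ((3 + sqrt(4))/2)*46 = ((3 + 2)*(1/2))*46 = (5*(1/2))*46 = (5/2)*46 = 115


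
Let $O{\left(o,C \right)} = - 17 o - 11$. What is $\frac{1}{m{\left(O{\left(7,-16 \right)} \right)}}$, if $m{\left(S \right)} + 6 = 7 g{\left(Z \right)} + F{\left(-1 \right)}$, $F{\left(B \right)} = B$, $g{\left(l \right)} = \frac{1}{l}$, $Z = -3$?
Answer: $- \frac{3}{28} \approx -0.10714$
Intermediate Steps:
$O{\left(o,C \right)} = -11 - 17 o$
$m{\left(S \right)} = - \frac{28}{3}$ ($m{\left(S \right)} = -6 + \left(\frac{7}{-3} - 1\right) = -6 + \left(7 \left(- \frac{1}{3}\right) - 1\right) = -6 - \frac{10}{3} = - \frac{28}{3}$)
$\frac{1}{m{\left(O{\left(7,-16 \right)} \right)}} = \frac{1}{- \frac{28}{3}} = - \frac{3}{28}$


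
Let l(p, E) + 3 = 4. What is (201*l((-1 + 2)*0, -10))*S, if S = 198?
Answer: 39798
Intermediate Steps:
l(p, E) = 1 (l(p, E) = -3 + 4 = 1)
(201*l((-1 + 2)*0, -10))*S = (201*1)*198 = 201*198 = 39798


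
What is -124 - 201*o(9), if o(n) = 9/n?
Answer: -325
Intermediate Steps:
-124 - 201*o(9) = -124 - 1809/9 = -124 - 201*1 = -124 - 201 = -325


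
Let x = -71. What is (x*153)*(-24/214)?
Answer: 130356/107 ≈ 1218.3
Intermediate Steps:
(x*153)*(-24/214) = (-71*153)*(-24/214) = -(-260712)/214 = -10863*(-12/107) = 130356/107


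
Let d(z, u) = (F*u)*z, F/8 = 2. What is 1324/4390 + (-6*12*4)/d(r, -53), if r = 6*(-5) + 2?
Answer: 471449/1628690 ≈ 0.28946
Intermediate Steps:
F = 16 (F = 8*2 = 16)
r = -28 (r = -30 + 2 = -28)
d(z, u) = 16*u*z (d(z, u) = (16*u)*z = 16*u*z)
1324/4390 + (-6*12*4)/d(r, -53) = 1324/4390 + (-6*12*4)/((16*(-53)*(-28))) = 1324*(1/4390) - 72*4/23744 = 662/2195 - 288*1/23744 = 662/2195 - 9/742 = 471449/1628690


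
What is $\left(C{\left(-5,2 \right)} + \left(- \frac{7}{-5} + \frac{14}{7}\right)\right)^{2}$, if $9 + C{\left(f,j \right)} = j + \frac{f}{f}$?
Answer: $\frac{169}{25} \approx 6.76$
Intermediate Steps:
$C{\left(f,j \right)} = -8 + j$ ($C{\left(f,j \right)} = -9 + \left(j + \frac{f}{f}\right) = -9 + \left(j + 1\right) = -9 + \left(1 + j\right) = -8 + j$)
$\left(C{\left(-5,2 \right)} + \left(- \frac{7}{-5} + \frac{14}{7}\right)\right)^{2} = \left(\left(-8 + 2\right) + \left(- \frac{7}{-5} + \frac{14}{7}\right)\right)^{2} = \left(-6 + \left(\left(-7\right) \left(- \frac{1}{5}\right) + 14 \cdot \frac{1}{7}\right)\right)^{2} = \left(-6 + \left(\frac{7}{5} + 2\right)\right)^{2} = \left(-6 + \frac{17}{5}\right)^{2} = \left(- \frac{13}{5}\right)^{2} = \frac{169}{25}$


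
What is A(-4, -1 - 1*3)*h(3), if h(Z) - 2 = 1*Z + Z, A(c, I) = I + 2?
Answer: -16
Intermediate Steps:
A(c, I) = 2 + I
h(Z) = 2 + 2*Z (h(Z) = 2 + (1*Z + Z) = 2 + (Z + Z) = 2 + 2*Z)
A(-4, -1 - 1*3)*h(3) = (2 + (-1 - 1*3))*(2 + 2*3) = (2 + (-1 - 3))*(2 + 6) = (2 - 4)*8 = -2*8 = -16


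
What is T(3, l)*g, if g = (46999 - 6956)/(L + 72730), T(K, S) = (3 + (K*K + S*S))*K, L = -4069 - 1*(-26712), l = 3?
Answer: 280301/10597 ≈ 26.451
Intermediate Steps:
L = 22643 (L = -4069 + 26712 = 22643)
T(K, S) = K*(3 + K**2 + S**2) (T(K, S) = (3 + (K**2 + S**2))*K = (3 + K**2 + S**2)*K = K*(3 + K**2 + S**2))
g = 40043/95373 (g = (46999 - 6956)/(22643 + 72730) = 40043/95373 ≈ 0.41986)
T(3, l)*g = (3*(3 + 3**2 + 3**2))*(40043/95373) = (3*(3 + 9 + 9))*(40043/95373) = (3*21)*(40043/95373) = 63*(40043/95373) = 280301/10597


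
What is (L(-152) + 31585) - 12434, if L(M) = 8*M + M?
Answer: 17783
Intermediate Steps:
L(M) = 9*M
(L(-152) + 31585) - 12434 = (9*(-152) + 31585) - 12434 = (-1368 + 31585) - 12434 = 30217 - 12434 = 17783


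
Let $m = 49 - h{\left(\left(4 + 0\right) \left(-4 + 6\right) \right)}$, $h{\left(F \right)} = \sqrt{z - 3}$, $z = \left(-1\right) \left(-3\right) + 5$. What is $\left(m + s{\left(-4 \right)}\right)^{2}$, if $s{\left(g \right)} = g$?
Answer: $\left(45 - \sqrt{5}\right)^{2} \approx 1828.8$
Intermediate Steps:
$z = 8$ ($z = 3 + 5 = 8$)
$h{\left(F \right)} = \sqrt{5}$ ($h{\left(F \right)} = \sqrt{8 - 3} = \sqrt{5}$)
$m = 49 - \sqrt{5} \approx 46.764$
$\left(m + s{\left(-4 \right)}\right)^{2} = \left(\left(49 - \sqrt{5}\right) - 4\right)^{2} = \left(45 - \sqrt{5}\right)^{2}$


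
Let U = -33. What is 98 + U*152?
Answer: -4918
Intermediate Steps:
98 + U*152 = 98 - 33*152 = 98 - 5016 = -4918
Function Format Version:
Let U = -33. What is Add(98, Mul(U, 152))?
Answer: -4918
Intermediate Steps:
Add(98, Mul(U, 152)) = Add(98, Mul(-33, 152)) = Add(98, -5016) = -4918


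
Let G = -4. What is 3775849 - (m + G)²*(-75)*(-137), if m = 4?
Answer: 3775849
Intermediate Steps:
3775849 - (m + G)²*(-75)*(-137) = 3775849 - (4 - 4)²*(-75)*(-137) = 3775849 - 0²*(-75)*(-137) = 3775849 - 0*(-75)*(-137) = 3775849 - 0*(-137) = 3775849 - 1*0 = 3775849 + 0 = 3775849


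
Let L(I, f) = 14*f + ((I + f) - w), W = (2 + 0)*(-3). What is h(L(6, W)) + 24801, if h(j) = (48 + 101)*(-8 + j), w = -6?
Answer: 11987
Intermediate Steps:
W = -6 (W = 2*(-3) = -6)
L(I, f) = 6 + I + 15*f (L(I, f) = 14*f + ((I + f) - 1*(-6)) = 14*f + ((I + f) + 6) = 14*f + (6 + I + f) = 6 + I + 15*f)
h(j) = -1192 + 149*j (h(j) = 149*(-8 + j) = -1192 + 149*j)
h(L(6, W)) + 24801 = (-1192 + 149*(6 + 6 + 15*(-6))) + 24801 = (-1192 + 149*(6 + 6 - 90)) + 24801 = (-1192 + 149*(-78)) + 24801 = (-1192 - 11622) + 24801 = -12814 + 24801 = 11987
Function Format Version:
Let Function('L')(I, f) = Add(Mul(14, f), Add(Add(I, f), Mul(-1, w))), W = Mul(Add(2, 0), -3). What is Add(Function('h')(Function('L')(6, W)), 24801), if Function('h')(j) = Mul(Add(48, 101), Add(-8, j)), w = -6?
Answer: 11987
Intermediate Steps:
W = -6 (W = Mul(2, -3) = -6)
Function('L')(I, f) = Add(6, I, Mul(15, f)) (Function('L')(I, f) = Add(Mul(14, f), Add(Add(I, f), Mul(-1, -6))) = Add(Mul(14, f), Add(Add(I, f), 6)) = Add(Mul(14, f), Add(6, I, f)) = Add(6, I, Mul(15, f)))
Function('h')(j) = Add(-1192, Mul(149, j)) (Function('h')(j) = Mul(149, Add(-8, j)) = Add(-1192, Mul(149, j)))
Add(Function('h')(Function('L')(6, W)), 24801) = Add(Add(-1192, Mul(149, Add(6, 6, Mul(15, -6)))), 24801) = Add(Add(-1192, Mul(149, Add(6, 6, -90))), 24801) = Add(Add(-1192, Mul(149, -78)), 24801) = Add(Add(-1192, -11622), 24801) = Add(-12814, 24801) = 11987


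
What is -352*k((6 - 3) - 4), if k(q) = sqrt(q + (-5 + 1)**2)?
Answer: -352*sqrt(15) ≈ -1363.3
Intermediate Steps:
k(q) = sqrt(16 + q) (k(q) = sqrt(q + (-4)**2) = sqrt(q + 16) = sqrt(16 + q))
-352*k((6 - 3) - 4) = -352*sqrt(16 + ((6 - 3) - 4)) = -352*sqrt(16 + (3 - 4)) = -352*sqrt(16 - 1) = -352*sqrt(15)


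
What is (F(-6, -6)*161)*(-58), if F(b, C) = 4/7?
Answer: -5336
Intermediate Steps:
F(b, C) = 4/7 (F(b, C) = 4*(1/7) = 4/7)
(F(-6, -6)*161)*(-58) = ((4/7)*161)*(-58) = 92*(-58) = -5336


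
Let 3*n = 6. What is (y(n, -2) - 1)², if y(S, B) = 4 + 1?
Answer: 16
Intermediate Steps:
n = 2 (n = (⅓)*6 = 2)
y(S, B) = 5
(y(n, -2) - 1)² = (5 - 1)² = 4² = 16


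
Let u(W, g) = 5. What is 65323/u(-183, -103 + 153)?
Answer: 65323/5 ≈ 13065.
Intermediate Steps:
65323/u(-183, -103 + 153) = 65323/5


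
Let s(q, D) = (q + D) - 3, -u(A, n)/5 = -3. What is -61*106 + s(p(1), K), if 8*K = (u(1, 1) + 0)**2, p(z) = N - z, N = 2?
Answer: -51519/8 ≈ -6439.9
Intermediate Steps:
p(z) = 2 - z
u(A, n) = 15 (u(A, n) = -5*(-3) = 15)
K = 225/8 (K = (15 + 0)**2/8 = (1/8)*15**2 = (1/8)*225 = 225/8 ≈ 28.125)
s(q, D) = -3 + D + q (s(q, D) = (D + q) - 3 = -3 + D + q)
-61*106 + s(p(1), K) = -61*106 + (-3 + 225/8 + (2 - 1*1)) = -6466 + (-3 + 225/8 + (2 - 1)) = -6466 + (-3 + 225/8 + 1) = -6466 + 209/8 = -51519/8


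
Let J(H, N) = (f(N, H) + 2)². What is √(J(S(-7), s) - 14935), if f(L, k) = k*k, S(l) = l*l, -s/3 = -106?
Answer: √5759474 ≈ 2399.9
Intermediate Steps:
s = 318 (s = -3*(-106) = 318)
S(l) = l²
f(L, k) = k²
J(H, N) = (2 + H²)² (J(H, N) = (H² + 2)² = (2 + H²)²)
√(J(S(-7), s) - 14935) = √((2 + ((-7)²)²)² - 14935) = √((2 + 49²)² - 14935) = √((2 + 2401)² - 14935) = √(2403² - 14935) = √(5774409 - 14935) = √5759474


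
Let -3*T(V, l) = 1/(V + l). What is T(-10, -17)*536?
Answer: 536/81 ≈ 6.6173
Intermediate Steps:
T(V, l) = -1/(3*(V + l))
T(-10, -17)*536 = -1/(3*(-10) + 3*(-17))*536 = -1/(-30 - 51)*536 = -1/(-81)*536 = -1*(-1/81)*536 = (1/81)*536 = 536/81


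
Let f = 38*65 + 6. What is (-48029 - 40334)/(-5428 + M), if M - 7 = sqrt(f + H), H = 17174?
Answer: 14515631/889927 + 40165*sqrt(786)/2669781 ≈ 16.733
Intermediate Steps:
f = 2476 (f = 2470 + 6 = 2476)
M = 7 + 5*sqrt(786) (M = 7 + sqrt(2476 + 17174) = 7 + sqrt(19650) = 7 + 5*sqrt(786) ≈ 147.18)
(-48029 - 40334)/(-5428 + M) = (-48029 - 40334)/(-5428 + (7 + 5*sqrt(786))) = -88363/(-5421 + 5*sqrt(786))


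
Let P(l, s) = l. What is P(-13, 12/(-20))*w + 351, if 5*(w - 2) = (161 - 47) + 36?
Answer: -65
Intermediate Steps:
w = 32 (w = 2 + ((161 - 47) + 36)/5 = 2 + (114 + 36)/5 = 2 + (⅕)*150 = 2 + 30 = 32)
P(-13, 12/(-20))*w + 351 = -13*32 + 351 = -416 + 351 = -65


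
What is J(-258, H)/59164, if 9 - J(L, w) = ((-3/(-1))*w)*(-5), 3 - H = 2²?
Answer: -3/29582 ≈ -0.00010141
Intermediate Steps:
H = -1 (H = 3 - 1*2² = 3 - 1*4 = 3 - 4 = -1)
J(L, w) = 9 + 15*w (J(L, w) = 9 - (-3/(-1))*w*(-5) = 9 - (-3*(-1))*w*(-5) = 9 - 3*w*(-5) = 9 - (-15)*w = 9 + 15*w)
J(-258, H)/59164 = (9 + 15*(-1))/59164 = (9 - 15)*(1/59164) = -6*1/59164 = -3/29582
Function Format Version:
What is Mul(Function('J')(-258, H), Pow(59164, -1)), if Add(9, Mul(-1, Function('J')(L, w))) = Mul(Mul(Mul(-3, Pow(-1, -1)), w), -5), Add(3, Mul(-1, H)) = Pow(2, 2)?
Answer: Rational(-3, 29582) ≈ -0.00010141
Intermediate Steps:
H = -1 (H = Add(3, Mul(-1, Pow(2, 2))) = Add(3, Mul(-1, 4)) = Add(3, -4) = -1)
Function('J')(L, w) = Add(9, Mul(15, w)) (Function('J')(L, w) = Add(9, Mul(-1, Mul(Mul(Mul(-3, Pow(-1, -1)), w), -5))) = Add(9, Mul(-1, Mul(Mul(Mul(-3, -1), w), -5))) = Add(9, Mul(-1, Mul(Mul(3, w), -5))) = Add(9, Mul(-1, Mul(-15, w))) = Add(9, Mul(15, w)))
Mul(Function('J')(-258, H), Pow(59164, -1)) = Mul(Add(9, Mul(15, -1)), Pow(59164, -1)) = Mul(Add(9, -15), Rational(1, 59164)) = Mul(-6, Rational(1, 59164)) = Rational(-3, 29582)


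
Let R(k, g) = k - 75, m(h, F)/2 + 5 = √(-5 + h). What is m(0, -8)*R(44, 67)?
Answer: 310 - 62*I*√5 ≈ 310.0 - 138.64*I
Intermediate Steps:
m(h, F) = -10 + 2*√(-5 + h)
R(k, g) = -75 + k
m(0, -8)*R(44, 67) = (-10 + 2*√(-5 + 0))*(-75 + 44) = (-10 + 2*√(-5))*(-31) = (-10 + 2*(I*√5))*(-31) = (-10 + 2*I*√5)*(-31) = 310 - 62*I*√5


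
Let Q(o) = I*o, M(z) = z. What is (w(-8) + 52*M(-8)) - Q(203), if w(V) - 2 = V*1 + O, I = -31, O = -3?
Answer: 5868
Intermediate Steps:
w(V) = -1 + V (w(V) = 2 + (V*1 - 3) = 2 + (V - 3) = 2 + (-3 + V) = -1 + V)
Q(o) = -31*o
(w(-8) + 52*M(-8)) - Q(203) = ((-1 - 8) + 52*(-8)) - (-31)*203 = (-9 - 416) - 1*(-6293) = -425 + 6293 = 5868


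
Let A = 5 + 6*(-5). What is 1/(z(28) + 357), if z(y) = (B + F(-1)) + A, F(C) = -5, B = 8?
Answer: 1/335 ≈ 0.0029851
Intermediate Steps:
A = -25 (A = 5 - 30 = -25)
z(y) = -22 (z(y) = (8 - 5) - 25 = 3 - 25 = -22)
1/(z(28) + 357) = 1/(-22 + 357) = 1/335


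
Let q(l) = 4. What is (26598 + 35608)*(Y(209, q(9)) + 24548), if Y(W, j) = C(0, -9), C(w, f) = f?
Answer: 1526473034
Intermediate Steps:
Y(W, j) = -9
(26598 + 35608)*(Y(209, q(9)) + 24548) = (26598 + 35608)*(-9 + 24548) = 62206*24539 = 1526473034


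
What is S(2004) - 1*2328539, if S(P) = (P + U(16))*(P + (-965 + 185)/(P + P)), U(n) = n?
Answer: 287097697/167 ≈ 1.7191e+6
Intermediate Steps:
S(P) = (16 + P)*(P - 390/P) (S(P) = (P + 16)*(P + (-965 + 185)/(P + P)) = (16 + P)*(P - 780*1/(2*P)) = (16 + P)*(P - 390/P))
S(2004) - 1*2328539 = (-390 + 2004**2 - 6240/2004 + 16*2004) - 1*2328539 = (-390 + 4016016 - 6240*1/2004 + 32064) - 2328539 = (-390 + 4016016 - 520/167 + 32064) - 2328539 = 675963710/167 - 2328539 = 287097697/167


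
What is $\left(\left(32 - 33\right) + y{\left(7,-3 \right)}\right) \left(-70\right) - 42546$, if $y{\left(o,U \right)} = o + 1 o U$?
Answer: $-41496$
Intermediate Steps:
$y{\left(o,U \right)} = o + U o$ ($y{\left(o,U \right)} = o + 1 U o = o + U o$)
$\left(\left(32 - 33\right) + y{\left(7,-3 \right)}\right) \left(-70\right) - 42546 = \left(\left(32 - 33\right) + 7 \left(1 - 3\right)\right) \left(-70\right) - 42546 = \left(\left(32 - 33\right) + 7 \left(-2\right)\right) \left(-70\right) - 42546 = \left(-1 - 14\right) \left(-70\right) - 42546 = \left(-15\right) \left(-70\right) - 42546 = 1050 - 42546 = -41496$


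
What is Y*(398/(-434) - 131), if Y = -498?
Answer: 14255748/217 ≈ 65695.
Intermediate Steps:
Y*(398/(-434) - 131) = -498*(398/(-434) - 131) = -498*(398*(-1/434) - 131) = -498*(-199/217 - 131) = -498*(-28626/217) = 14255748/217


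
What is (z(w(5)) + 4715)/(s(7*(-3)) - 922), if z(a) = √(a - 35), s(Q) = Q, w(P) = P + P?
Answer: -5 - 5*I/943 ≈ -5.0 - 0.0053022*I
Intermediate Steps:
w(P) = 2*P
z(a) = √(-35 + a)
(z(w(5)) + 4715)/(s(7*(-3)) - 922) = (√(-35 + 2*5) + 4715)/(7*(-3) - 922) = (√(-35 + 10) + 4715)/(-21 - 922) = (√(-25) + 4715)/(-943) = (5*I + 4715)*(-1/943) = (4715 + 5*I)*(-1/943) = -5 - 5*I/943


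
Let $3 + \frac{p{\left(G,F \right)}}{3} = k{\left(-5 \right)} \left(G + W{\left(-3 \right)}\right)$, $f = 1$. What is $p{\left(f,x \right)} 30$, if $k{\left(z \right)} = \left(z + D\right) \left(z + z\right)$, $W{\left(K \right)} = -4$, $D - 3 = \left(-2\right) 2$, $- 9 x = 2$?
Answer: $-16470$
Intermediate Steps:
$x = - \frac{2}{9}$ ($x = \left(- \frac{1}{9}\right) 2 = - \frac{2}{9} \approx -0.22222$)
$D = -1$ ($D = 3 - 4 = -1$)
$k{\left(z \right)} = 2 z \left(-1 + z\right)$ ($k{\left(z \right)} = \left(z - 1\right) \left(z + z\right) = \left(-1 + z\right) 2 z = 2 z \left(-1 + z\right)$)
$p{\left(G,F \right)} = -729 + 180 G$ ($p{\left(G,F \right)} = -9 + 3 \cdot 2 \left(-5\right) \left(-1 - 5\right) \left(G - 4\right) = -9 + 3 \cdot 2 \left(-5\right) \left(-6\right) \left(-4 + G\right) = -9 + 3 \cdot 60 \left(-4 + G\right) = -9 + 3 \left(-240 + 60 G\right) = -9 + \left(-720 + 180 G\right) = -729 + 180 G$)
$p{\left(f,x \right)} 30 = \left(-729 + 180 \cdot 1\right) 30 = \left(-729 + 180\right) 30 = \left(-549\right) 30 = -16470$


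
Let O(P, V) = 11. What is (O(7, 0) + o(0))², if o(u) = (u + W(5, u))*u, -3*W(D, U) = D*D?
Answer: 121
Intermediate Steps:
W(D, U) = -D²/3 (W(D, U) = -D*D/3 = -D²/3)
o(u) = u*(-25/3 + u) (o(u) = (u - ⅓*5²)*u = (u - ⅓*25)*u = (u - 25/3)*u = (-25/3 + u)*u = u*(-25/3 + u))
(O(7, 0) + o(0))² = (11 + (⅓)*0*(-25 + 3*0))² = (11 + (⅓)*0*(-25 + 0))² = (11 + (⅓)*0*(-25))² = (11 + 0)² = 11² = 121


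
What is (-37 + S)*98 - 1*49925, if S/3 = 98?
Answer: -24739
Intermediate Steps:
S = 294 (S = 3*98 = 294)
(-37 + S)*98 - 1*49925 = (-37 + 294)*98 - 1*49925 = 257*98 - 49925 = 25186 - 49925 = -24739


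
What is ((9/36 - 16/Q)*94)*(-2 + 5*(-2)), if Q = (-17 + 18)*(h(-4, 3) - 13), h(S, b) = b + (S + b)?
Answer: -21150/11 ≈ -1922.7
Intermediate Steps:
h(S, b) = S + 2*b
Q = -11 (Q = (-17 + 18)*((-4 + 2*3) - 13) = 1*((-4 + 6) - 13) = 1*(2 - 13) = 1*(-11) = -11)
((9/36 - 16/Q)*94)*(-2 + 5*(-2)) = ((9/36 - 16/(-11))*94)*(-2 + 5*(-2)) = ((9*(1/36) - 16*(-1/11))*94)*(-2 - 10) = ((1/4 + 16/11)*94)*(-12) = ((75/44)*94)*(-12) = (3525/22)*(-12) = -21150/11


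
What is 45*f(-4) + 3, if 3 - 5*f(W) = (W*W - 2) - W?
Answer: -132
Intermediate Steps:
f(W) = 1 - W²/5 + W/5 (f(W) = ⅗ - ((W*W - 2) - W)/5 = ⅗ - ((W² - 2) - W)/5 = ⅗ - ((-2 + W²) - W)/5 = ⅗ - (-2 + W² - W)/5 = ⅗ + (⅖ - W²/5 + W/5) = 1 - W²/5 + W/5)
45*f(-4) + 3 = 45*(1 - ⅕*(-4)² + (⅕)*(-4)) + 3 = 45*(1 - ⅕*16 - ⅘) + 3 = 45*(1 - 16/5 - ⅘) + 3 = 45*(-3) + 3 = -135 + 3 = -132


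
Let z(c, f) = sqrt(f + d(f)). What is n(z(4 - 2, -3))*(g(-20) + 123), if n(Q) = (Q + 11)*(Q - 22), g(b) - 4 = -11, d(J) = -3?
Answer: -28768 - 1276*I*sqrt(6) ≈ -28768.0 - 3125.6*I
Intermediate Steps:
z(c, f) = sqrt(-3 + f) (z(c, f) = sqrt(f - 3) = sqrt(-3 + f))
g(b) = -7 (g(b) = 4 - 11 = -7)
n(Q) = (-22 + Q)*(11 + Q) (n(Q) = (11 + Q)*(-22 + Q) = (-22 + Q)*(11 + Q))
n(z(4 - 2, -3))*(g(-20) + 123) = (-242 + (sqrt(-3 - 3))**2 - 11*sqrt(-3 - 3))*(-7 + 123) = (-242 + (sqrt(-6))**2 - 11*I*sqrt(6))*116 = (-242 + (I*sqrt(6))**2 - 11*I*sqrt(6))*116 = (-242 - 6 - 11*I*sqrt(6))*116 = (-248 - 11*I*sqrt(6))*116 = -28768 - 1276*I*sqrt(6)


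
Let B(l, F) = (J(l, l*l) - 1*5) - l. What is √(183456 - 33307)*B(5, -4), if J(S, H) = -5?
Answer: -15*√150149 ≈ -5812.4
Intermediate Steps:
B(l, F) = -10 - l (B(l, F) = (-5 - 1*5) - l = (-5 - 5) - l = -10 - l)
√(183456 - 33307)*B(5, -4) = √(183456 - 33307)*(-10 - 1*5) = √150149*(-10 - 5) = √150149*(-15) = -15*√150149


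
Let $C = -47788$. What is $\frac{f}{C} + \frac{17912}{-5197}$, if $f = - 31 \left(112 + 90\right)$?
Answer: $- \frac{411717521}{124177118} \approx -3.3156$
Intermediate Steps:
$f = -6262$ ($f = \left(-31\right) 202 = -6262$)
$\frac{f}{C} + \frac{17912}{-5197} = - \frac{6262}{-47788} + \frac{17912}{-5197} = \left(-6262\right) \left(- \frac{1}{47788}\right) + 17912 \left(- \frac{1}{5197}\right) = \frac{3131}{23894} - \frac{17912}{5197} = - \frac{411717521}{124177118}$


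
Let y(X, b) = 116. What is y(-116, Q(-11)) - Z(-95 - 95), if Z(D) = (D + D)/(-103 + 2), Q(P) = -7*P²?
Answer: 11336/101 ≈ 112.24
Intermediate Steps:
Z(D) = -2*D/101 (Z(D) = (2*D)/(-101) = (2*D)*(-1/101) = -2*D/101)
y(-116, Q(-11)) - Z(-95 - 95) = 116 - (-2)*(-95 - 95)/101 = 116 - (-2)*(-190)/101 = 116 - 1*380/101 = 116 - 380/101 = 11336/101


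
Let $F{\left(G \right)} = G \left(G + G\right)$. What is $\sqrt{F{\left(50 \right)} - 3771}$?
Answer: $\sqrt{1229} \approx 35.057$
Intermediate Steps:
$F{\left(G \right)} = 2 G^{2}$ ($F{\left(G \right)} = G 2 G = 2 G^{2}$)
$\sqrt{F{\left(50 \right)} - 3771} = \sqrt{2 \cdot 50^{2} - 3771} = \sqrt{2 \cdot 2500 - 3771} = \sqrt{5000 - 3771} = \sqrt{1229}$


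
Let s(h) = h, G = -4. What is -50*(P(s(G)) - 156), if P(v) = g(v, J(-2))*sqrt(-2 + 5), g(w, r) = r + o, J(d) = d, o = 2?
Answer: 7800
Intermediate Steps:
g(w, r) = 2 + r (g(w, r) = r + 2 = 2 + r)
P(v) = 0 (P(v) = (2 - 2)*sqrt(-2 + 5) = 0*sqrt(3) = 0)
-50*(P(s(G)) - 156) = -50*(0 - 156) = -50*(-156) = 7800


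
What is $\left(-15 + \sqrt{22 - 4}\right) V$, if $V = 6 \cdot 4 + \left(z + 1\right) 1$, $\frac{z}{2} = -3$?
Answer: $-285 + 57 \sqrt{2} \approx -204.39$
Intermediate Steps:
$z = -6$ ($z = 2 \left(-3\right) = -6$)
$V = 19$ ($V = 6 \cdot 4 + \left(-6 + 1\right) 1 = 24 - 5 = 19$)
$\left(-15 + \sqrt{22 - 4}\right) V = \left(-15 + \sqrt{22 - 4}\right) 19 = \left(-15 + \sqrt{18}\right) 19 = \left(-15 + 3 \sqrt{2}\right) 19 = -285 + 57 \sqrt{2}$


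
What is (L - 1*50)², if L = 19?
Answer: 961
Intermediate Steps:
(L - 1*50)² = (19 - 1*50)² = (19 - 50)² = (-31)² = 961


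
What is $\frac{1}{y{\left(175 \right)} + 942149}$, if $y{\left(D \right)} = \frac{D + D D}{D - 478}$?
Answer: $\frac{303}{285440347} \approx 1.0615 \cdot 10^{-6}$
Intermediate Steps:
$y{\left(D \right)} = \frac{D + D^{2}}{-478 + D}$
$\frac{1}{y{\left(175 \right)} + 942149} = \frac{1}{\frac{175 \left(1 + 175\right)}{-478 + 175} + 942149} = \frac{1}{175 \frac{1}{-303} \cdot 176 + 942149} = \frac{1}{175 \left(- \frac{1}{303}\right) 176 + 942149} = \frac{1}{- \frac{30800}{303} + 942149} = \frac{1}{\frac{285440347}{303}} = \frac{303}{285440347}$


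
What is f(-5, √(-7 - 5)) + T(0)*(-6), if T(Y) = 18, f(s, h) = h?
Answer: -108 + 2*I*√3 ≈ -108.0 + 3.4641*I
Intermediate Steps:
f(-5, √(-7 - 5)) + T(0)*(-6) = √(-7 - 5) + 18*(-6) = √(-12) - 108 = 2*I*√3 - 108 = -108 + 2*I*√3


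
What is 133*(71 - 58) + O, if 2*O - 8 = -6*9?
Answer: 1706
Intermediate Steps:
O = -23 (O = 4 + (-6*9)/2 = 4 + (½)*(-54) = 4 - 27 = -23)
133*(71 - 58) + O = 133*(71 - 58) - 23 = 133*13 - 23 = 1729 - 23 = 1706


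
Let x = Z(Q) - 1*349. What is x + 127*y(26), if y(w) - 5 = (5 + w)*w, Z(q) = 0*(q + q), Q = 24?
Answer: 102648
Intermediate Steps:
Z(q) = 0 (Z(q) = 0*(2*q) = 0)
x = -349 (x = 0 - 1*349 = 0 - 349 = -349)
y(w) = 5 + w*(5 + w) (y(w) = 5 + (5 + w)*w = 5 + w*(5 + w))
x + 127*y(26) = -349 + 127*(5 + 26² + 5*26) = -349 + 127*(5 + 676 + 130) = -349 + 127*811 = -349 + 102997 = 102648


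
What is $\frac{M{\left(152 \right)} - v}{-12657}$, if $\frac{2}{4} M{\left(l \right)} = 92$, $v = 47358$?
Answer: $\frac{47174}{12657} \approx 3.7271$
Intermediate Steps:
$M{\left(l \right)} = 184$ ($M{\left(l \right)} = 2 \cdot 92 = 184$)
$\frac{M{\left(152 \right)} - v}{-12657} = \frac{184 - 47358}{-12657} = \left(184 - 47358\right) \left(- \frac{1}{12657}\right) = \left(-47174\right) \left(- \frac{1}{12657}\right) = \frac{47174}{12657}$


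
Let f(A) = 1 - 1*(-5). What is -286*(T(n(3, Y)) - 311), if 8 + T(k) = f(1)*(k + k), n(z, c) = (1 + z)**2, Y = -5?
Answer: 36322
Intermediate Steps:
f(A) = 6 (f(A) = 1 + 5 = 6)
T(k) = -8 + 12*k (T(k) = -8 + 6*(k + k) = -8 + 6*(2*k) = -8 + 12*k)
-286*(T(n(3, Y)) - 311) = -286*((-8 + 12*(1 + 3)**2) - 311) = -286*((-8 + 12*4**2) - 311) = -286*((-8 + 12*16) - 311) = -286*((-8 + 192) - 311) = -286*(184 - 311) = -286*(-127) = 36322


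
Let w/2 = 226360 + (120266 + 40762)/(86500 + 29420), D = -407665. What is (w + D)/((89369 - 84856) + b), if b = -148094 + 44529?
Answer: -10363289/22781960 ≈ -0.45489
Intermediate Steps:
b = -103565
w = 104126239/230 (w = 2*(226360 + (120266 + 40762)/(86500 + 29420)) = 2*(226360 + 161028/115920) = 2*(226360 + 161028*(1/115920)) = 2*(226360 + 639/460) = 2*(104126239/460) = 104126239/230 ≈ 4.5272e+5)
(w + D)/((89369 - 84856) + b) = (104126239/230 - 407665)/((89369 - 84856) - 103565) = 10363289/(230*(4513 - 103565)) = (10363289/230)/(-99052) = (10363289/230)*(-1/99052) = -10363289/22781960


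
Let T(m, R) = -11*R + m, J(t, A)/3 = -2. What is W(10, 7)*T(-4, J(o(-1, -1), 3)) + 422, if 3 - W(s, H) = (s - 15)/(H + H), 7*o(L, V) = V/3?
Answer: 4411/7 ≈ 630.14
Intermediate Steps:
o(L, V) = V/21 (o(L, V) = (V/3)/7 = V/21)
J(t, A) = -6 (J(t, A) = 3*(-2) = -6)
T(m, R) = m - 11*R
W(s, H) = 3 - (-15 + s)/(2*H) (W(s, H) = 3 - (s - 15)/(H + H) = 3 - (-15 + s)/(2*H))
W(10, 7)*T(-4, J(o(-1, -1), 3)) + 422 = ((1/2)*(15 - 1*10 + 6*7)/7)*(-4 - 11*(-6)) + 422 = ((1/2)*(1/7)*(15 - 10 + 42))*(-4 + 66) + 422 = ((1/2)*(1/7)*47)*62 + 422 = (47/14)*62 + 422 = 1457/7 + 422 = 4411/7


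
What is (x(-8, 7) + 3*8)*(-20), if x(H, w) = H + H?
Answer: -160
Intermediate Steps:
x(H, w) = 2*H
(x(-8, 7) + 3*8)*(-20) = (2*(-8) + 3*8)*(-20) = (-16 + 24)*(-20) = 8*(-20) = -160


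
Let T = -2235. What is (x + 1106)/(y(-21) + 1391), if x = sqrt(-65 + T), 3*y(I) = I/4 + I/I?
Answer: 13272/16675 + 24*I*sqrt(23)/3335 ≈ 0.79592 + 0.034513*I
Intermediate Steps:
y(I) = 1/3 + I/12 (y(I) = (I/4 + I/I)/3 = (I*(1/4) + 1)/3 = (I/4 + 1)/3 = (1 + I/4)/3 = 1/3 + I/12)
x = 10*I*sqrt(23) (x = sqrt(-65 - 2235) = sqrt(-2300) = 10*I*sqrt(23) ≈ 47.958*I)
(x + 1106)/(y(-21) + 1391) = (10*I*sqrt(23) + 1106)/((1/3 + (1/12)*(-21)) + 1391) = (1106 + 10*I*sqrt(23))/((1/3 - 7/4) + 1391) = (1106 + 10*I*sqrt(23))/(-17/12 + 1391) = (1106 + 10*I*sqrt(23))/(16675/12) = (1106 + 10*I*sqrt(23))*(12/16675) = 13272/16675 + 24*I*sqrt(23)/3335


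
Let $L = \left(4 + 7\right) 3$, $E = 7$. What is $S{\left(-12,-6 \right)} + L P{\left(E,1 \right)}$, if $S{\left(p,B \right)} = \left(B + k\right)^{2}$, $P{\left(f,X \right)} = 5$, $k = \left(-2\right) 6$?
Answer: $489$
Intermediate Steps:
$k = -12$
$S{\left(p,B \right)} = \left(-12 + B\right)^{2}$ ($S{\left(p,B \right)} = \left(B - 12\right)^{2} = \left(-12 + B\right)^{2}$)
$L = 33$ ($L = 11 \cdot 3 = 33$)
$S{\left(-12,-6 \right)} + L P{\left(E,1 \right)} = \left(-12 - 6\right)^{2} + 33 \cdot 5 = \left(-18\right)^{2} + 165 = 324 + 165 = 489$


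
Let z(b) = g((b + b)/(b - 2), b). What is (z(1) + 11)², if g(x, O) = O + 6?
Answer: 324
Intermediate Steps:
g(x, O) = 6 + O
z(b) = 6 + b
(z(1) + 11)² = ((6 + 1) + 11)² = (7 + 11)² = 18² = 324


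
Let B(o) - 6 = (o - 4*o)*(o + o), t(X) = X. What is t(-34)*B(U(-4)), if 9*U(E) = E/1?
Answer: -4420/27 ≈ -163.70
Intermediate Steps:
U(E) = E/9 (U(E) = (E/1)/9 = (E*1)/9 = E/9)
B(o) = 6 - 6*o² (B(o) = 6 + (o - 4*o)*(o + o) = 6 + (-3*o)*(2*o) = 6 - 6*o²)
t(-34)*B(U(-4)) = -34*(6 - 6*((⅑)*(-4))²) = -34*(6 - 6*(-4/9)²) = -34*(6 - 6*16/81) = -34*(6 - 32/27) = -34*130/27 = -4420/27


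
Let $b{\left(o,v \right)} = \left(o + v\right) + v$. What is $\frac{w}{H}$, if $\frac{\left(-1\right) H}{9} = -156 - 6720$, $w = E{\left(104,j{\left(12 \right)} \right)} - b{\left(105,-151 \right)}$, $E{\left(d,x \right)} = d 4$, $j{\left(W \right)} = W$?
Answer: $\frac{613}{61884} \approx 0.0099056$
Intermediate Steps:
$b{\left(o,v \right)} = o + 2 v$
$E{\left(d,x \right)} = 4 d$
$w = 613$ ($w = 4 \cdot 104 - \left(105 + 2 \left(-151\right)\right) = 416 - \left(105 - 302\right) = 416 - -197 = 416 + 197 = 613$)
$H = 61884$ ($H = - 9 \left(-156 - 6720\right) = \left(-9\right) \left(-6876\right) = 61884$)
$\frac{w}{H} = \frac{613}{61884}$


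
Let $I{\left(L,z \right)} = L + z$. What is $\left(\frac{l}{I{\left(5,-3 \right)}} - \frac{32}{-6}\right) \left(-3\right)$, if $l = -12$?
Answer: $2$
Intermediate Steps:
$\left(\frac{l}{I{\left(5,-3 \right)}} - \frac{32}{-6}\right) \left(-3\right) = \left(- \frac{12}{5 - 3} - \frac{32}{-6}\right) \left(-3\right) = \left(- \frac{12}{2} - - \frac{16}{3}\right) \left(-3\right) = \left(\left(-12\right) \frac{1}{2} + \frac{16}{3}\right) \left(-3\right) = \left(-6 + \frac{16}{3}\right) \left(-3\right) = \left(- \frac{2}{3}\right) \left(-3\right) = 2$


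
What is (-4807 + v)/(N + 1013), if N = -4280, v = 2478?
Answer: 2329/3267 ≈ 0.71289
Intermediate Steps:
(-4807 + v)/(N + 1013) = (-4807 + 2478)/(-4280 + 1013) = -2329/(-3267) = -2329*(-1/3267) = 2329/3267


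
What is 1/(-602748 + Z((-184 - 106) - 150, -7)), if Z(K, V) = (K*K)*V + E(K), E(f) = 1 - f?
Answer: -1/1957507 ≈ -5.1085e-7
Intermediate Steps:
Z(K, V) = 1 - K + V*K² (Z(K, V) = (K*K)*V + (1 - K) = K²*V + (1 - K) = V*K² + (1 - K) = 1 - K + V*K²)
1/(-602748 + Z((-184 - 106) - 150, -7)) = 1/(-602748 + (1 - ((-184 - 106) - 150) - 7*((-184 - 106) - 150)²)) = 1/(-602748 + (1 - (-290 - 150) - 7*(-290 - 150)²)) = 1/(-602748 + (1 - 1*(-440) - 7*(-440)²)) = 1/(-602748 + (1 + 440 - 7*193600)) = 1/(-602748 + (1 + 440 - 1355200)) = 1/(-602748 - 1354759) = 1/(-1957507) = -1/1957507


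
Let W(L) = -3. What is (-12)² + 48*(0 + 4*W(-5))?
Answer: -432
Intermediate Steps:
(-12)² + 48*(0 + 4*W(-5)) = (-12)² + 48*(0 + 4*(-3)) = 144 + 48*(0 - 12) = 144 + 48*(-12) = 144 - 576 = -432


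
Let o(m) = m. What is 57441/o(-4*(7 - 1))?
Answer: -19147/8 ≈ -2393.4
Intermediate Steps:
57441/o(-4*(7 - 1)) = 57441/((-4*(7 - 1))) = 57441/((-4*6)) = 57441/(-24) = 57441*(-1/24) = -19147/8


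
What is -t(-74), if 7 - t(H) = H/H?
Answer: -6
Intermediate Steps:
t(H) = 6 (t(H) = 7 - H/H = 7 - 1*1 = 7 - 1 = 6)
-t(-74) = -1*6 = -6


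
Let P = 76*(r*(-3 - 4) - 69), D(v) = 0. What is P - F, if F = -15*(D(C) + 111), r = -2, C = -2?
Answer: -2515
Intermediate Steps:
F = -1665 (F = -15*(0 + 111) = -15*111 = -1665)
P = -4180 (P = 76*(-2*(-3 - 4) - 69) = 76*(-2*(-7) - 69) = 76*(14 - 69) = 76*(-55) = -4180)
P - F = -4180 - 1*(-1665) = -4180 + 1665 = -2515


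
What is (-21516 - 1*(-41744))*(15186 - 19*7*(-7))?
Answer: 326014676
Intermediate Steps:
(-21516 - 1*(-41744))*(15186 - 19*7*(-7)) = (-21516 + 41744)*(15186 - 133*(-7)) = 20228*(15186 + 931) = 20228*16117 = 326014676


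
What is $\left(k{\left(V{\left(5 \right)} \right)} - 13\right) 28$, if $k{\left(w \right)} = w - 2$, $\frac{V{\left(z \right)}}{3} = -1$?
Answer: $-504$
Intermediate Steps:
$V{\left(z \right)} = -3$ ($V{\left(z \right)} = 3 \left(-1\right) = -3$)
$k{\left(w \right)} = -2 + w$
$\left(k{\left(V{\left(5 \right)} \right)} - 13\right) 28 = \left(\left(-2 - 3\right) - 13\right) 28 = \left(-5 - 13\right) 28 = \left(-18\right) 28 = -504$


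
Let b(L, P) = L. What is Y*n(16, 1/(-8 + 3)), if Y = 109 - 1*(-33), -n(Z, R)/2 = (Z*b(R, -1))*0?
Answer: 0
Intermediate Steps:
n(Z, R) = 0 (n(Z, R) = -2*Z*R*0 = -2*R*Z*0 = -2*0 = 0)
Y = 142 (Y = 109 + 33 = 142)
Y*n(16, 1/(-8 + 3)) = 142*0 = 0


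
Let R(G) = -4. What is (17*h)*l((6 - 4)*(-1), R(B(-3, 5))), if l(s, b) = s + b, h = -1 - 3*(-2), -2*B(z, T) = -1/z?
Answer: -510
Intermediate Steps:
B(z, T) = 1/(2*z) (B(z, T) = -(-1)/(2*z) = 1/(2*z))
h = 5 (h = -1 + 6 = 5)
l(s, b) = b + s
(17*h)*l((6 - 4)*(-1), R(B(-3, 5))) = (17*5)*(-4 + (6 - 4)*(-1)) = 85*(-4 + 2*(-1)) = 85*(-4 - 2) = 85*(-6) = -510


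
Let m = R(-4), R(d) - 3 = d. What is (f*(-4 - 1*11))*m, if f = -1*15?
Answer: -225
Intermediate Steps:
R(d) = 3 + d
m = -1 (m = 3 - 4 = -1)
f = -15
(f*(-4 - 1*11))*m = -15*(-4 - 1*11)*(-1) = -15*(-4 - 11)*(-1) = -15*(-15)*(-1) = 225*(-1) = -225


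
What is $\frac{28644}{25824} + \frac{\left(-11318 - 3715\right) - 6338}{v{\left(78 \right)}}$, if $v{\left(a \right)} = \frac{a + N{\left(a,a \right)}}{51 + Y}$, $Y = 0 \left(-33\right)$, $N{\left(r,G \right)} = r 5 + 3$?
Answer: $- \frac{781461905}{337864} \approx -2312.9$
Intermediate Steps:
$N{\left(r,G \right)} = 3 + 5 r$ ($N{\left(r,G \right)} = 5 r + 3 = 3 + 5 r$)
$Y = 0$
$v{\left(a \right)} = \frac{1}{17} + \frac{2 a}{17}$ ($v{\left(a \right)} = \frac{a + \left(3 + 5 a\right)}{51 + 0} = \frac{3 + 6 a}{51} = \left(3 + 6 a\right) \frac{1}{51} = \frac{1}{17} + \frac{2 a}{17}$)
$\frac{28644}{25824} + \frac{\left(-11318 - 3715\right) - 6338}{v{\left(78 \right)}} = \frac{28644}{25824} + \frac{\left(-11318 - 3715\right) - 6338}{\frac{1}{17} + \frac{2}{17} \cdot 78} = 28644 \cdot \frac{1}{25824} + \frac{-15033 - 6338}{\frac{1}{17} + \frac{156}{17}} = \frac{2387}{2152} - \frac{21371}{\frac{157}{17}} = \frac{2387}{2152} - \frac{363307}{157} = - \frac{781461905}{337864}$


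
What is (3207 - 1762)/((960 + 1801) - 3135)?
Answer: -85/22 ≈ -3.8636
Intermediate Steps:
(3207 - 1762)/((960 + 1801) - 3135) = 1445/(2761 - 3135) = 1445/(-374) = 1445*(-1/374) = -85/22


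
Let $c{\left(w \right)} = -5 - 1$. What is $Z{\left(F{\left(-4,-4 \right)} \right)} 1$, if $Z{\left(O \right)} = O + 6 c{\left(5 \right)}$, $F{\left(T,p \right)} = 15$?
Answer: $-21$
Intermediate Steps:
$c{\left(w \right)} = -6$ ($c{\left(w \right)} = -5 - 1 = -6$)
$Z{\left(O \right)} = -36 + O$ ($Z{\left(O \right)} = O + 6 \left(-6\right) = O - 36 = -36 + O$)
$Z{\left(F{\left(-4,-4 \right)} \right)} 1 = \left(-36 + 15\right) 1 = \left(-21\right) 1 = -21$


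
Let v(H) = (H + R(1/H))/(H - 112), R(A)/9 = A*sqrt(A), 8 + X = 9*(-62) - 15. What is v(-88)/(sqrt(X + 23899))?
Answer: sqrt(23318)*(340736 + 9*I*sqrt(22))/18057459200 ≈ 0.0028814 + 3.5698e-7*I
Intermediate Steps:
X = -581 (X = -8 + (9*(-62) - 15) = -8 + (-558 - 15) = -8 - 573 = -581)
R(A) = 9*A**(3/2) (R(A) = 9*(A*sqrt(A)) = 9*A**(3/2))
v(H) = (H + 9*(1/H)**(3/2))/(-112 + H) (v(H) = (H + 9*(1/H)**(3/2))/(H - 112) = (H + 9*(1/H)**(3/2))/(-112 + H))
v(-88)/(sqrt(X + 23899)) = ((-88 + 9*(1/(-88))**(3/2))/(-112 - 88))/(sqrt(-581 + 23899)) = ((-88 + 9*(-1/88)**(3/2))/(-200))/(sqrt(23318)) = (-(-88 + 9*(-I*sqrt(22)/3872))/200)*(sqrt(23318)/23318) = (-(-88 - 9*I*sqrt(22)/3872)/200)*(sqrt(23318)/23318) = (11/25 + 9*I*sqrt(22)/774400)*(sqrt(23318)/23318) = sqrt(23318)*(11/25 + 9*I*sqrt(22)/774400)/23318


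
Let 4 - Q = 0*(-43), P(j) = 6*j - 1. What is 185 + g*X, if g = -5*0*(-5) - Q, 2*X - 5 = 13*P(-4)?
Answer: 825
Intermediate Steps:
P(j) = -1 + 6*j
X = -160 (X = 5/2 + (13*(-1 + 6*(-4)))/2 = 5/2 + (13*(-1 - 24))/2 = 5/2 + (13*(-25))/2 = 5/2 + (½)*(-325) = 5/2 - 325/2 = -160)
Q = 4 (Q = 4 - 0*(-43) = 4 - 1*0 = 4 + 0 = 4)
g = -4 (g = -5*0*(-5) - 1*4 = 0*(-5) - 4 = 0 - 4 = -4)
185 + g*X = 185 - 4*(-160) = 185 + 640 = 825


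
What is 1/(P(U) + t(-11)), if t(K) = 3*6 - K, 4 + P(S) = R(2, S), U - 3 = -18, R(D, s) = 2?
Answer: 1/27 ≈ 0.037037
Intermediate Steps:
U = -15 (U = 3 - 18 = -15)
P(S) = -2 (P(S) = -4 + 2 = -2)
t(K) = 18 - K
1/(P(U) + t(-11)) = 1/(-2 + (18 - 1*(-11))) = 1/(-2 + (18 + 11)) = 1/(-2 + 29) = 1/27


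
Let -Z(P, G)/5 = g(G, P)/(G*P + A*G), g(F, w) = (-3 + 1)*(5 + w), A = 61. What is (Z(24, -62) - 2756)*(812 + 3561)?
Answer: -6351524493/527 ≈ -1.2052e+7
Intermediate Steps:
g(F, w) = -10 - 2*w (g(F, w) = -2*(5 + w) = -10 - 2*w)
Z(P, G) = -5*(-10 - 2*P)/(61*G + G*P) (Z(P, G) = -5*(-10 - 2*P)/(G*P + 61*G) = -5*(-10 - 2*P)/(61*G + G*P))
(Z(24, -62) - 2756)*(812 + 3561) = (10*(5 + 24)/(-62*(61 + 24)) - 2756)*(812 + 3561) = (10*(-1/62)*29/85 - 2756)*4373 = (10*(-1/62)*(1/85)*29 - 2756)*4373 = (-29/527 - 2756)*4373 = -1452441/527*4373 = -6351524493/527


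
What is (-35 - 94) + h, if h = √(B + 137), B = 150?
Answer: -129 + √287 ≈ -112.06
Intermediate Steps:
h = √287 (h = √(150 + 137) = √287 ≈ 16.941)
(-35 - 94) + h = (-35 - 94) + √287 = -129 + √287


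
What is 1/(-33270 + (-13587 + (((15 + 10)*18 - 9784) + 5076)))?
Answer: -1/51115 ≈ -1.9564e-5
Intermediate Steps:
1/(-33270 + (-13587 + (((15 + 10)*18 - 9784) + 5076))) = 1/(-33270 + (-13587 + ((25*18 - 9784) + 5076))) = 1/(-33270 + (-13587 + ((450 - 9784) + 5076))) = 1/(-33270 + (-13587 + (-9334 + 5076))) = 1/(-33270 + (-13587 - 4258)) = 1/(-33270 - 17845) = 1/(-51115) = -1/51115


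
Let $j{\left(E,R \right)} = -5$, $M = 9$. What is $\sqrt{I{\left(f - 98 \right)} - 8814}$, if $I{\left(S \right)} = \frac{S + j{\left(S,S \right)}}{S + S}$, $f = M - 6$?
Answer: $\frac{4 i \sqrt{198854}}{19} \approx 93.88 i$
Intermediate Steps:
$f = 3$ ($f = 9 - 6 = 3$)
$I{\left(S \right)} = \frac{-5 + S}{2 S}$ ($I{\left(S \right)} = \frac{S - 5}{S + S} = \frac{-5 + S}{2 S}$)
$\sqrt{I{\left(f - 98 \right)} - 8814} = \sqrt{\frac{-5 + \left(3 - 98\right)}{2 \left(3 - 98\right)} - 8814} = \sqrt{\frac{-5 - 95}{2 \left(-95\right)} - 8814} = \sqrt{\frac{1}{2} \left(- \frac{1}{95}\right) \left(-100\right) - 8814} = \sqrt{\frac{10}{19} - 8814} = \sqrt{- \frac{167456}{19}} = \frac{4 i \sqrt{198854}}{19}$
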